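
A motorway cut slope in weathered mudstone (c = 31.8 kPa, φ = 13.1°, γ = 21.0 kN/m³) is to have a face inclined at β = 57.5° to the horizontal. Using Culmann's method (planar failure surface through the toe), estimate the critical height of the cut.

Culmann's analysis gives the critical failure plane at α_cr = (β + φ)/2 = (57.5 + 13.1)/2 = 35.3°, and the critical height
H_c = (4c/γ) · sinβ cosφ / [1 − cos(β − φ)]
    = (4·31.8/21.0) · sin57.5°·cos13.1° / [1 − cos(44.4°)]
    = 6.057 · 0.8434·0.9740 / [1 − 0.7145]
    = 6.057 · 0.8214 / 0.2855
    = 17.43 m

H_c = 17.43 m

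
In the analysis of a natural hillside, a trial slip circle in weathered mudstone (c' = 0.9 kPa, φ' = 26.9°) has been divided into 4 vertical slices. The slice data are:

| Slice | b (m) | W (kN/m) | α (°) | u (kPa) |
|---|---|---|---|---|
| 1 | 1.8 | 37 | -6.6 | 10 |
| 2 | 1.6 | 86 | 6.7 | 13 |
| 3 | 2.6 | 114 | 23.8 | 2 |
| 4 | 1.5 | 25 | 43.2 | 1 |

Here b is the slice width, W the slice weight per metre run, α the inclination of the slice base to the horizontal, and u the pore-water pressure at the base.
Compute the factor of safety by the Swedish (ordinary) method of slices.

FS = 1.57

Ordinary method of slices: FS = Σ[c'·Δl_i + (W_i cosα_i − u_i·Δl_i)·tanφ'] / Σ W_i sinα_i, with Δl_i = b_i / cosα_i.
Slice 1: Δl = 1.8/cos(-6.6°) = 1.812 m; N'_1 = 37·cos(-6.6°) − 10·1.812 = 18.6; c'Δl = 1.63; W sinα = -4.3
Slice 2: Δl = 1.6/cos6.7° = 1.611 m; N'_2 = 86·cos6.7° − 13·1.611 = 64.5; c'Δl = 1.45; W sinα = 10.0
Slice 3: Δl = 2.6/cos23.8° = 2.842 m; N'_3 = 114·cos23.8° − 2·2.842 = 98.6; c'Δl = 2.56; W sinα = 46.0
Slice 4: Δl = 1.5/cos43.2° = 2.058 m; N'_4 = 25·cos43.2° − 1·2.058 = 16.2; c'Δl = 1.85; W sinα = 17.1
Σc'Δl = 7.5 kN/m; ΣN' = 197.9 kN/m; ΣW sinα = 68.9 kN/m
Resisting = 7.5 + 197.9·tan26.9° = 7.5 + 100.4 = 107.9 kN/m
FS = 107.9 / 68.9 = 1.566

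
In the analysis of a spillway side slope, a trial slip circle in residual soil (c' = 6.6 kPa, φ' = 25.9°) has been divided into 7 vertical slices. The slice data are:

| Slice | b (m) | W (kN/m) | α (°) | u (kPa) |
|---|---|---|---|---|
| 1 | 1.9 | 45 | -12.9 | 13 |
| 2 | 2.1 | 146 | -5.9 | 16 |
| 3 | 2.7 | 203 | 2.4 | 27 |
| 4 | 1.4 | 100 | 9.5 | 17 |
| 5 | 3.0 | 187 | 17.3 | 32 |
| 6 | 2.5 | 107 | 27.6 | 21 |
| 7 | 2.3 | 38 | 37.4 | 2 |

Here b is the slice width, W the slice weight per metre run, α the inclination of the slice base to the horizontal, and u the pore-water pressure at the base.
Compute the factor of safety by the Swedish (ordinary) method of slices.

Ordinary method of slices: FS = Σ[c'·Δl_i + (W_i cosα_i − u_i·Δl_i)·tanφ'] / Σ W_i sinα_i, with Δl_i = b_i / cosα_i.
Slice 1: Δl = 1.9/cos(-12.9°) = 1.949 m; N'_1 = 45·cos(-12.9°) − 13·1.949 = 18.5; c'Δl = 12.86; W sinα = -10.0
Slice 2: Δl = 2.1/cos(-5.9°) = 2.111 m; N'_2 = 146·cos(-5.9°) − 16·2.111 = 111.4; c'Δl = 13.93; W sinα = -15.0
Slice 3: Δl = 2.7/cos2.4° = 2.702 m; N'_3 = 203·cos2.4° − 27·2.702 = 129.9; c'Δl = 17.84; W sinα = 8.5
Slice 4: Δl = 1.4/cos9.5° = 1.419 m; N'_4 = 100·cos9.5° − 17·1.419 = 74.5; c'Δl = 9.37; W sinα = 16.5
Slice 5: Δl = 3.0/cos17.3° = 3.142 m; N'_5 = 187·cos17.3° − 32·3.142 = 78.0; c'Δl = 20.74; W sinα = 55.6
Slice 6: Δl = 2.5/cos27.6° = 2.821 m; N'_6 = 107·cos27.6° − 21·2.821 = 35.6; c'Δl = 18.62; W sinα = 49.6
Slice 7: Δl = 2.3/cos37.4° = 2.895 m; N'_7 = 38·cos37.4° − 2·2.895 = 24.4; c'Δl = 19.11; W sinα = 23.1
Σc'Δl = 112.5 kN/m; ΣN' = 472.3 kN/m; ΣW sinα = 128.2 kN/m
Resisting = 112.5 + 472.3·tan25.9° = 112.5 + 229.3 = 341.8 kN/m
FS = 341.8 / 128.2 = 2.666

FS = 2.67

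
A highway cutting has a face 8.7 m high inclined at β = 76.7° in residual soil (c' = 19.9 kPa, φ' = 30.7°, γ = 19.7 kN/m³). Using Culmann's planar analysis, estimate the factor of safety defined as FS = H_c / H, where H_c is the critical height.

FS = 1.27

H_c = (4c'/γ) · sinβ cosφ' / [1 − cos(β − φ')]
    = (4·19.9/19.7) · sin76.7°·cos30.7° / [1 − cos46.0°]
    = 4.041 · 0.8368 / 0.3053 = 11.07 m
FS = H_c / H = 11.07 / 8.7 = 1.273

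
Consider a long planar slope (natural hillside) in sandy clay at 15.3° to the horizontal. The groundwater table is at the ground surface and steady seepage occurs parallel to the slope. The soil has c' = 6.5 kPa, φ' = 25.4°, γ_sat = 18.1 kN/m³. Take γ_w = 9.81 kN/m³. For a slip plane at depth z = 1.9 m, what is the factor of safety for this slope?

With seepage parallel to the slope and the water table at the surface, the effective normal stress on the slip plane uses the buoyant unit weight γ' = γ_sat − γ_w while the driving shear stress uses γ_sat:
FS = [c' + γ' z cos²β tanφ'] / [γ_sat z sinβ cosβ]
γ' = 18.1 − 9.81 = 8.29 kN/m³
Numerator = 6.5 + 8.29·1.9·cos²15.3°·tan25.4° = 6.5 + 8.29·1.9·0.9304·0.4748 = 13.458 kPa
Denominator = 18.1·1.9·sin15.3°·cos15.3° = 18.1·1.9·0.2639·0.9646 = 8.753 kPa
FS = 13.458 / 8.753 = 1.538

FS = 1.54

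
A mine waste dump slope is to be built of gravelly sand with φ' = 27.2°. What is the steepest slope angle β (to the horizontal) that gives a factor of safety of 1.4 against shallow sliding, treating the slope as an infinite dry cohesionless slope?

β = 20.2°

For an infinite dry cohesionless slope FS = tanφ'/tanβ, so tanβ = tanφ' / FS.
tanβ = tan27.2° / 1.4 = 0.5139 / 1.4 = 0.3671
β = arctan(0.3671) = 20.16°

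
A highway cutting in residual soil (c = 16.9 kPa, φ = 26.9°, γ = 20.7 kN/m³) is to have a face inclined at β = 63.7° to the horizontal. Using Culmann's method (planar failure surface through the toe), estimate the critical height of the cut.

Culmann's analysis gives the critical failure plane at α_cr = (β + φ)/2 = (63.7 + 26.9)/2 = 45.3°, and the critical height
H_c = (4c/γ) · sinβ cosφ / [1 − cos(β − φ)]
    = (4·16.9/20.7) · sin63.7°·cos26.9° / [1 − cos(36.8°)]
    = 3.266 · 0.8965·0.8918 / [1 − 0.8007]
    = 3.266 · 0.7995 / 0.1993
    = 13.10 m

H_c = 13.10 m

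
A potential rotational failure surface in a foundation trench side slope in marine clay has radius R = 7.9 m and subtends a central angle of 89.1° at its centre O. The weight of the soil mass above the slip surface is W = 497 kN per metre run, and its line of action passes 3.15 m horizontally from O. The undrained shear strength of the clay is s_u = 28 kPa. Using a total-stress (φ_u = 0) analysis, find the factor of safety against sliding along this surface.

Taking moments about the centre O, the resisting moment is provided by the undrained shear strength acting along the arc:
Arc length L_a = R·θ = 7.9·(89.1°·π/180) = 7.9·1.5551 = 12.29 m
M_R = s_u·L_a·R = 28·12.29·7.9 = 2717.5 kN·m/m
M_D = W·d = 497·3.15 = 1565.5 kN·m/m
FS = M_R / M_D = 2717.5 / 1565.5 = 1.736

FS = 1.74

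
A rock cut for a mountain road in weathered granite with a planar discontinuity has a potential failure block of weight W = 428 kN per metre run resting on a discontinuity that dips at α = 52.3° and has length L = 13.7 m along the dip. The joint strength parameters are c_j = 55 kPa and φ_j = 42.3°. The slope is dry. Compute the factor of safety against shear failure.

Resolving the block weight along and normal to the plane and applying the Mohr–Coulomb strength on the joint:
N' = W cosα = 428·cos52.3° = 261.7 kN/m
Driving force T = W sinα = 428·sin52.3° = 338.6 kN/m
Resisting force R = c_j·L + N'·tanφ_j = 55·13.7 + 261.7·tan42.3° = 753.5 + 238.2 = 991.7 kN/m
FS = R / T = 991.7 / 338.6 = 2.928

FS = 2.93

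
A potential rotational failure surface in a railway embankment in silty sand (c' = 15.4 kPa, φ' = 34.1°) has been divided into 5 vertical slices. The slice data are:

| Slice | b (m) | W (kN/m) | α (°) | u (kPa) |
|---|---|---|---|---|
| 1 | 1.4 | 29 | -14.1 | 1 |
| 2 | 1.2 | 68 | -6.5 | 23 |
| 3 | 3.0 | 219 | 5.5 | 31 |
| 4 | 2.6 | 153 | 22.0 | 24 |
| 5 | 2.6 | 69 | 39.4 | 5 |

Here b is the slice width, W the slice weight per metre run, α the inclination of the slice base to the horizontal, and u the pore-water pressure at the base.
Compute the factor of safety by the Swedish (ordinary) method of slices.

FS = 3.60

Ordinary method of slices: FS = Σ[c'·Δl_i + (W_i cosα_i − u_i·Δl_i)·tanφ'] / Σ W_i sinα_i, with Δl_i = b_i / cosα_i.
Slice 1: Δl = 1.4/cos(-14.1°) = 1.443 m; N'_1 = 29·cos(-14.1°) − 1·1.443 = 26.7; c'Δl = 22.23; W sinα = -7.1
Slice 2: Δl = 1.2/cos(-6.5°) = 1.208 m; N'_2 = 68·cos(-6.5°) − 23·1.208 = 39.8; c'Δl = 18.60; W sinα = -7.7
Slice 3: Δl = 3.0/cos5.5° = 3.014 m; N'_3 = 219·cos5.5° − 31·3.014 = 124.6; c'Δl = 46.41; W sinα = 21.0
Slice 4: Δl = 2.6/cos22.0° = 2.804 m; N'_4 = 153·cos22.0° − 24·2.804 = 74.6; c'Δl = 43.18; W sinα = 57.3
Slice 5: Δl = 2.6/cos39.4° = 3.365 m; N'_5 = 69·cos39.4° − 5·3.365 = 36.5; c'Δl = 51.82; W sinα = 43.8
Σc'Δl = 182.2 kN/m; ΣN' = 302.1 kN/m; ΣW sinα = 107.3 kN/m
Resisting = 182.2 + 302.1·tan34.1° = 182.2 + 204.5 = 386.8 kN/m
FS = 386.8 / 107.3 = 3.603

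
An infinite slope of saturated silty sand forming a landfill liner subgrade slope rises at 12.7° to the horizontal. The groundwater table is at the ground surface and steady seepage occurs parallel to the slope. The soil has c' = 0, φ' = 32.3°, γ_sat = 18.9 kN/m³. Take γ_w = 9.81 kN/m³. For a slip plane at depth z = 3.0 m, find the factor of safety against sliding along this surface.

FS = 1.35

With seepage parallel to the slope and the water table at the surface, the effective normal stress on the slip plane uses the buoyant unit weight γ' = γ_sat − γ_w while the driving shear stress uses γ_sat:
FS = [c' + γ' z cos²β tanφ'] / [γ_sat z sinβ cosβ]
(For c' = 0 this reduces to FS = (γ'/γ_sat)·tanφ'/tanβ.)
γ' = 18.9 − 9.81 = 9.09 kN/m³
Numerator = 0.0 + 9.09·3.0·cos²12.7°·tan32.3° = 0.0 + 9.09·3.0·0.9517·0.6322 = 16.406 kPa
Denominator = 18.9·3.0·sin12.7°·cos12.7° = 18.9·3.0·0.2198·0.9755 = 12.160 kPa
FS = 16.406 / 12.160 = 1.349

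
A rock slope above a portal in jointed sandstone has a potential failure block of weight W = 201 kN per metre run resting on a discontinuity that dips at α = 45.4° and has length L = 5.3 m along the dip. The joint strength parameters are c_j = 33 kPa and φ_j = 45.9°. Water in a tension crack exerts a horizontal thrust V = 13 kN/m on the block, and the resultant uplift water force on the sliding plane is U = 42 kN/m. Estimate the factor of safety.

FS = 1.76

Resolving the block weight along and normal to the plane and applying the Mohr–Coulomb strength on the joint:
N' = W cosα − U − V sinα = 201·cos45.4° − 42 − 13·sin45.4° = 89.9 kN/m
Driving force T = W sinα + V cosα = 201·sin45.4° + 13·cos45.4° = 152.2 kN/m
Resisting force R = c_j·L + N'·tanφ_j = 33·5.3 + 89.9·tan45.9° = 174.9 + 92.7 = 267.6 kN/m
FS = R / T = 267.6 / 152.2 = 1.758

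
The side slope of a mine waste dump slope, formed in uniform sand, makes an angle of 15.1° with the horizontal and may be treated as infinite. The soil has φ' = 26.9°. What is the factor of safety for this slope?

FS = 1.88

For a dry cohesionless infinite slope the factor of safety is FS = tanφ' / tanβ.
FS = tan26.9° / tan15.1° = 0.5073 / 0.2698 = 1.880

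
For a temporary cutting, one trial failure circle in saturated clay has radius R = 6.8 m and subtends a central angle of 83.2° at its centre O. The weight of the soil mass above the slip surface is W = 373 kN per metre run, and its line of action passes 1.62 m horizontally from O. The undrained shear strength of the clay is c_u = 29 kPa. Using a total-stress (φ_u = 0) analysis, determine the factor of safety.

FS = 3.22

Taking moments about the centre O, the resisting moment is provided by the undrained shear strength acting along the arc:
Arc length L_a = R·θ = 6.8·(83.2°·π/180) = 6.8·1.4521 = 9.87 m
M_R = c_u·L_a·R = 29·9.87·6.8 = 1947.2 kN·m/m
M_D = W·d = 373·1.62 = 604.3 kN·m/m
FS = M_R / M_D = 1947.2 / 604.3 = 3.222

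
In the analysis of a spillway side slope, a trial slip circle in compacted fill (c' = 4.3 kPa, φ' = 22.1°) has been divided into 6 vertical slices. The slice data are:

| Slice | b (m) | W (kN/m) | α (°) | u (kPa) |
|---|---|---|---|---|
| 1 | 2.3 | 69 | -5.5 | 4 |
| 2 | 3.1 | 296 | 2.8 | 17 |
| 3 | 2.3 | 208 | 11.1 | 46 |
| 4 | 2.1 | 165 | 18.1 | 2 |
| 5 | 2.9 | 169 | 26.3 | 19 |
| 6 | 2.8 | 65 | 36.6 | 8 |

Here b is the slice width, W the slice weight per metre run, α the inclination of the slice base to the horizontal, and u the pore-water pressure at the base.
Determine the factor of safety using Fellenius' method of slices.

FS = 1.61

Ordinary method of slices: FS = Σ[c'·Δl_i + (W_i cosα_i − u_i·Δl_i)·tanφ'] / Σ W_i sinα_i, with Δl_i = b_i / cosα_i.
Slice 1: Δl = 2.3/cos(-5.5°) = 2.311 m; N'_1 = 69·cos(-5.5°) − 4·2.311 = 59.4; c'Δl = 9.94; W sinα = -6.6
Slice 2: Δl = 3.1/cos2.8° = 3.104 m; N'_2 = 296·cos2.8° − 17·3.104 = 242.9; c'Δl = 13.35; W sinα = 14.5
Slice 3: Δl = 2.3/cos11.1° = 2.344 m; N'_3 = 208·cos11.1° − 46·2.344 = 96.3; c'Δl = 10.08; W sinα = 40.0
Slice 4: Δl = 2.1/cos18.1° = 2.209 m; N'_4 = 165·cos18.1° − 2·2.209 = 152.4; c'Δl = 9.50; W sinα = 51.3
Slice 5: Δl = 2.9/cos26.3° = 3.235 m; N'_5 = 169·cos26.3° − 19·3.235 = 90.0; c'Δl = 13.91; W sinα = 74.9
Slice 6: Δl = 2.8/cos36.6° = 3.488 m; N'_6 = 65·cos36.6° − 8·3.488 = 24.3; c'Δl = 15.00; W sinα = 38.8
Σc'Δl = 71.8 kN/m; ΣN' = 665.4 kN/m; ΣW sinα = 212.8 kN/m
Resisting = 71.8 + 665.4·tan22.1° = 71.8 + 270.2 = 341.9 kN/m
FS = 341.9 / 212.8 = 1.607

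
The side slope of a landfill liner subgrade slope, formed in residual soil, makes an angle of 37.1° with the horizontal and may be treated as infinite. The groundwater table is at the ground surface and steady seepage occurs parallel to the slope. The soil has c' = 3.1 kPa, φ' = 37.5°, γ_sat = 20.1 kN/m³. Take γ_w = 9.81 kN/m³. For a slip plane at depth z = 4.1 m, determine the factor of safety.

With seepage parallel to the slope and the water table at the surface, the effective normal stress on the slip plane uses the buoyant unit weight γ' = γ_sat − γ_w while the driving shear stress uses γ_sat:
FS = [c' + γ' z cos²β tanφ'] / [γ_sat z sinβ cosβ]
γ' = 20.1 − 9.81 = 10.29 kN/m³
Numerator = 3.1 + 10.29·4.1·cos²37.1°·tan37.5° = 3.1 + 10.29·4.1·0.6361·0.7673 = 23.694 kPa
Denominator = 20.1·4.1·sin37.1°·cos37.1° = 20.1·4.1·0.6032·0.7976 = 39.648 kPa
FS = 23.694 / 39.648 = 0.598

FS = 0.60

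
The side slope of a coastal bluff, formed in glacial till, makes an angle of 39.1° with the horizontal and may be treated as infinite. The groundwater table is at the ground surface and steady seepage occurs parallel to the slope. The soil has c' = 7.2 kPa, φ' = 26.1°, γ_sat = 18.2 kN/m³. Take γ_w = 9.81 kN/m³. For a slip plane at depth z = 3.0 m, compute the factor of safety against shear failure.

FS = 0.55

With seepage parallel to the slope and the water table at the surface, the effective normal stress on the slip plane uses the buoyant unit weight γ' = γ_sat − γ_w while the driving shear stress uses γ_sat:
FS = [c' + γ' z cos²β tanφ'] / [γ_sat z sinβ cosβ]
γ' = 18.2 − 9.81 = 8.39 kN/m³
Numerator = 7.2 + 8.39·3.0·cos²39.1°·tan26.1° = 7.2 + 8.39·3.0·0.6022·0.4899 = 14.626 kPa
Denominator = 18.2·3.0·sin39.1°·cos39.1° = 18.2·3.0·0.6307·0.7760 = 26.723 kPa
FS = 14.626 / 26.723 = 0.547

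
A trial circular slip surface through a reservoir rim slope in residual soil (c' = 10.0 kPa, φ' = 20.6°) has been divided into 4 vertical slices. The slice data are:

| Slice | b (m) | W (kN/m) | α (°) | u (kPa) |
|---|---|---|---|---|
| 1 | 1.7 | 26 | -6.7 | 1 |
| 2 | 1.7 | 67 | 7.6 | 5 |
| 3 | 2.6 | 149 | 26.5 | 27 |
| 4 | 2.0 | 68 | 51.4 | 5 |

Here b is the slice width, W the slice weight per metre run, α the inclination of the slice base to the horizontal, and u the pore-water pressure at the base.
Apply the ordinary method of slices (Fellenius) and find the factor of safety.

Ordinary method of slices: FS = Σ[c'·Δl_i + (W_i cosα_i − u_i·Δl_i)·tanφ'] / Σ W_i sinα_i, with Δl_i = b_i / cosα_i.
Slice 1: Δl = 1.7/cos(-6.7°) = 1.712 m; N'_1 = 26·cos(-6.7°) − 1·1.712 = 24.1; c'Δl = 17.12; W sinα = -3.0
Slice 2: Δl = 1.7/cos7.6° = 1.715 m; N'_2 = 67·cos7.6° − 5·1.715 = 57.8; c'Δl = 17.15; W sinα = 8.9
Slice 3: Δl = 2.6/cos26.5° = 2.905 m; N'_3 = 149·cos26.5° − 27·2.905 = 54.9; c'Δl = 29.05; W sinα = 66.5
Slice 4: Δl = 2.0/cos51.4° = 3.206 m; N'_4 = 68·cos51.4° − 5·3.206 = 26.4; c'Δl = 32.06; W sinα = 53.1
Σc'Δl = 95.4 kN/m; ΣN' = 163.2 kN/m; ΣW sinα = 125.5 kN/m
Resisting = 95.4 + 163.2·tan20.6° = 95.4 + 61.4 = 156.7 kN/m
FS = 156.7 / 125.5 = 1.249

FS = 1.25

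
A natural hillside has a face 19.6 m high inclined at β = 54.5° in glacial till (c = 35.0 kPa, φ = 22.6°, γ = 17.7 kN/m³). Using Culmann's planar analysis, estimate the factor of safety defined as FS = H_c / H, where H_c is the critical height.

FS = 2.01

H_c = (4c/γ) · sinβ cosφ / [1 − cos(β − φ)]
    = (4·35.0/17.7) · sin54.5°·cos22.6° / [1 − cos31.9°]
    = 7.910 · 0.7516 / 0.1510 = 39.36 m
FS = H_c / H = 39.36 / 19.6 = 2.008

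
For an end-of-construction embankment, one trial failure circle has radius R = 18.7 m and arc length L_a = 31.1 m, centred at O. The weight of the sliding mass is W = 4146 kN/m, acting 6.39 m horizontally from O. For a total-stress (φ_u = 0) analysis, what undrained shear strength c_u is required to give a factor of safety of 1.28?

c_u = 58.3 kPa

FS = c_u·L_a·R / (W·d), so c_u = FS·W·d / (L_a·R).
c_u = 1.28·4146·6.39 / (31.10·18.7) = 33911.0 / 581.57 = 58.31 kPa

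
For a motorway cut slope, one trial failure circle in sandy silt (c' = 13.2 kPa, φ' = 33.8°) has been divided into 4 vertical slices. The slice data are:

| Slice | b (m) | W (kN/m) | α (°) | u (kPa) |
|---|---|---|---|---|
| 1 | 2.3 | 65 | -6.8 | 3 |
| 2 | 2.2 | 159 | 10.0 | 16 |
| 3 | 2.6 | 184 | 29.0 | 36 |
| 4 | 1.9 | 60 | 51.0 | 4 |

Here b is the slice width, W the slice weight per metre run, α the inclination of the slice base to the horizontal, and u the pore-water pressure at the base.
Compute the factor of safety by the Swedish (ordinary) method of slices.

Ordinary method of slices: FS = Σ[c'·Δl_i + (W_i cosα_i − u_i·Δl_i)·tanφ'] / Σ W_i sinα_i, with Δl_i = b_i / cosα_i.
Slice 1: Δl = 2.3/cos(-6.8°) = 2.316 m; N'_1 = 65·cos(-6.8°) − 3·2.316 = 57.6; c'Δl = 30.58; W sinα = -7.7
Slice 2: Δl = 2.2/cos10.0° = 2.234 m; N'_2 = 159·cos10.0° − 16·2.234 = 120.8; c'Δl = 29.49; W sinα = 27.6
Slice 3: Δl = 2.6/cos29.0° = 2.973 m; N'_3 = 184·cos29.0° − 36·2.973 = 53.9; c'Δl = 39.24; W sinα = 89.2
Slice 4: Δl = 1.9/cos51.0° = 3.019 m; N'_4 = 60·cos51.0° − 4·3.019 = 25.7; c'Δl = 39.85; W sinα = 46.6
Σc'Δl = 139.2 kN/m; ΣN' = 258.0 kN/m; ΣW sinα = 155.7 kN/m
Resisting = 139.2 + 258.0·tan33.8° = 139.2 + 172.7 = 311.9 kN/m
FS = 311.9 / 155.7 = 2.003

FS = 2.00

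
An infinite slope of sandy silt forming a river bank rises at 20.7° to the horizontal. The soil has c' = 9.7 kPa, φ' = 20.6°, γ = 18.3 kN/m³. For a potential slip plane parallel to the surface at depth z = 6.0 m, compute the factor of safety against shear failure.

FS = 1.26

For an infinite slope with a slip plane parallel to the surface (no pore pressure): FS = [c' + γz cos²β tanφ'] / [γz sinβ cosβ].
γz = 18.3·6.0 = 109.80 kN/m²
Numerator = 9.7 + 109.80·cos²20.7°·tan20.6° = 9.7 + 109.80·0.8751·0.3759 = 45.815 kPa
Denominator = 109.80·sin20.7°·cos20.7° = 109.80·0.3535·0.9354 = 36.306 kPa
FS = 45.815 / 36.306 = 1.262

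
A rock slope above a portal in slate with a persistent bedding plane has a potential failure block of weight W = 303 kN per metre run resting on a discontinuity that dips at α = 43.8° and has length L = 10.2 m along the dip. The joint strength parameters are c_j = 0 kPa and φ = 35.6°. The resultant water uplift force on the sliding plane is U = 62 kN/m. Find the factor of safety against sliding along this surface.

Resolving the block weight along and normal to the plane and applying the Mohr–Coulomb strength on the joint:
N' = W cosα − U = 303·cos43.8° − 62 = 156.7 kN/m
Driving force T = W sinα = 303·sin43.8° = 209.7 kN/m
Resisting force R = c_j·L + N'·tanφ = 0·10.2 + 156.7·tan35.6° = 0.0 + 112.2 = 112.2 kN/m
FS = R / T = 112.2 / 209.7 = 0.535

FS = 0.53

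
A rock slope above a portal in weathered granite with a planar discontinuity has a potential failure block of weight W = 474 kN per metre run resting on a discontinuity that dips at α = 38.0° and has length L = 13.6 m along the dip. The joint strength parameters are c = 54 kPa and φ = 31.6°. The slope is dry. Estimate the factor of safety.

FS = 3.30

Resolving the block weight along and normal to the plane and applying the Mohr–Coulomb strength on the joint:
N' = W cosα = 474·cos38.0° = 373.5 kN/m
Driving force T = W sinα = 474·sin38.0° = 291.8 kN/m
Resisting force R = c·L + N'·tanφ = 54·13.6 + 373.5·tan31.6° = 734.4 + 229.8 = 964.2 kN/m
FS = R / T = 964.2 / 291.8 = 3.304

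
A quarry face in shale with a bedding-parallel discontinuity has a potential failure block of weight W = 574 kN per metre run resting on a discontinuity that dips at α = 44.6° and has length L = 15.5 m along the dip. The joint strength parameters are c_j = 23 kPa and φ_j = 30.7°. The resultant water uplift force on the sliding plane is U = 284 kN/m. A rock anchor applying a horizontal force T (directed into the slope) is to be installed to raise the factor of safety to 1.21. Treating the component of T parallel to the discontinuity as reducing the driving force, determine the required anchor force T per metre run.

Resolving forces along and normal to the sliding plane, with the horizontal anchor force T adding T·sinα to the effective normal force and T·cosα acting up the plane against the driving force:
FS = [c_jL + (W cosα − U + T sinα) tanφ_j] / [W sinα − T cosα]
Without the anchor: N' = 124.7 kN/m, driving T_d = 403.0 kN/m, resisting R = 23·15.5 + 124.7·tan30.7° = 430.5 kN/m, FS = 1.07.
Setting FS = 1.21 and solving for T:
1.21·(403.0 − T cos44.6°) = 430.5 + T sin44.6°·tan30.7°
T·(sin44.6°·tan30.7° + 1.21·cos44.6°) = 1.21·403.0 − 430.5
T·(0.7022·0.5938 + 1.21·0.7120) = 487.7 − 430.5 = 57.1
T·1.2785 = 57.1
T = 44.7 kN/m

T = 45 kN/m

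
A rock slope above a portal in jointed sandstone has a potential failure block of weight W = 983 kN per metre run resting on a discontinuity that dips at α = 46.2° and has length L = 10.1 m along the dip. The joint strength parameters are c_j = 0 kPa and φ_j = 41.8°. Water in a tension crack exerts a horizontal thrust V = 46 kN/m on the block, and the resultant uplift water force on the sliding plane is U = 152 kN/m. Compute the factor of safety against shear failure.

FS = 0.60

Resolving the block weight along and normal to the plane and applying the Mohr–Coulomb strength on the joint:
N' = W cosα − U − V sinα = 983·cos46.2° − 152 − 46·sin46.2° = 495.2 kN/m
Driving force T = W sinα + V cosα = 983·sin46.2° + 46·cos46.2° = 741.3 kN/m
Resisting force R = c_j·L + N'·tanφ_j = 0·10.1 + 495.2·tan41.8° = 0.0 + 442.7 = 442.7 kN/m
FS = R / T = 442.7 / 741.3 = 0.597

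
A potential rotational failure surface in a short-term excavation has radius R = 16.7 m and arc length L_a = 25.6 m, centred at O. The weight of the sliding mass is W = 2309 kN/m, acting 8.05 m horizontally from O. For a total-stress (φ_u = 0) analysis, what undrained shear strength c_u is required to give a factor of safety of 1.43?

c_u = 62.2 kPa

FS = c_u·L_a·R / (W·d), so c_u = FS·W·d / (L_a·R).
c_u = 1.43·2309·8.05 / (25.60·16.7) = 26580.1 / 427.52 = 62.17 kPa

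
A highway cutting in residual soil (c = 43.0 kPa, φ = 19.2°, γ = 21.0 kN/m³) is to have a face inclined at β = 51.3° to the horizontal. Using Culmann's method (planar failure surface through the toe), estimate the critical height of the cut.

Culmann's analysis gives the critical failure plane at α_cr = (β + φ)/2 = (51.3 + 19.2)/2 = 35.2°, and the critical height
H_c = (4c/γ) · sinβ cosφ / [1 − cos(β − φ)]
    = (4·43.0/21.0) · sin51.3°·cos19.2° / [1 − cos(32.1°)]
    = 8.190 · 0.7804·0.9444 / [1 − 0.8471]
    = 8.190 · 0.7370 / 0.1529
    = 39.49 m

H_c = 39.49 m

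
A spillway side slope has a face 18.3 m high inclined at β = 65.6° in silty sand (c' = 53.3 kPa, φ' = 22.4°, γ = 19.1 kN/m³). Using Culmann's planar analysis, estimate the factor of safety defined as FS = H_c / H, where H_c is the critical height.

H_c = (4c'/γ) · sinβ cosφ' / [1 − cos(β − φ')]
    = (4·53.3/19.1) · sin65.6°·cos22.4° / [1 − cos43.2°]
    = 11.162 · 0.8420 / 0.2710 = 34.68 m
FS = H_c / H = 34.68 / 18.3 = 1.895

FS = 1.89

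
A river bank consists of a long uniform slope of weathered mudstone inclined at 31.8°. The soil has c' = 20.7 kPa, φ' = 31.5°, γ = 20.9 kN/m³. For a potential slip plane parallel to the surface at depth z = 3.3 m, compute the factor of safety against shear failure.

For an infinite slope with a slip plane parallel to the surface (no pore pressure): FS = [c' + γz cos²β tanφ'] / [γz sinβ cosβ].
γz = 20.9·3.3 = 68.97 kN/m²
Numerator = 20.7 + 68.97·cos²31.8°·tan31.5° = 20.7 + 68.97·0.7223·0.6128 = 51.229 kPa
Denominator = 68.97·sin31.8°·cos31.8° = 68.97·0.5270·0.8499 = 30.889 kPa
FS = 51.229 / 30.889 = 1.658

FS = 1.66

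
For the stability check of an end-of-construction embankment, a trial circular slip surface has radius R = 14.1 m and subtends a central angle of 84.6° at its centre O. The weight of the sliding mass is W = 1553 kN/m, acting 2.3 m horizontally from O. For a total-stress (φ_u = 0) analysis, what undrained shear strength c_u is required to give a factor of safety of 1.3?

c_u = 15.8 kPa

FS = c_u·L_a·R / (W·d), so c_u = FS·W·d / (L_a·R).
Arc length L_a = R·θ = 14.1·(84.6°·π/180) = 14.1·1.4765 = 20.82 m
c_u = 1.3·1553·2.3 / (20.82·14.1) = 4643.5 / 293.55 = 15.82 kPa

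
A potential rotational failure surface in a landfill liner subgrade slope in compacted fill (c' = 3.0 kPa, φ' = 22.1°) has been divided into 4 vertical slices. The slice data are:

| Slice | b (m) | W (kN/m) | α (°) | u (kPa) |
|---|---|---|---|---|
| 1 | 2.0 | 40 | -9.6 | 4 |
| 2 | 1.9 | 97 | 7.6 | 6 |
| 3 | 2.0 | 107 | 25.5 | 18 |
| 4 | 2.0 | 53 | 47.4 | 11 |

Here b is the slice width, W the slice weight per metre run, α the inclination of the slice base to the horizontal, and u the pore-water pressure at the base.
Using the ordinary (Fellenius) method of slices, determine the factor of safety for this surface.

FS = 1.08

Ordinary method of slices: FS = Σ[c'·Δl_i + (W_i cosα_i − u_i·Δl_i)·tanφ'] / Σ W_i sinα_i, with Δl_i = b_i / cosα_i.
Slice 1: Δl = 2.0/cos(-9.6°) = 2.028 m; N'_1 = 40·cos(-9.6°) − 4·2.028 = 31.3; c'Δl = 6.09; W sinα = -6.7
Slice 2: Δl = 1.9/cos7.6° = 1.917 m; N'_2 = 97·cos7.6° − 6·1.917 = 84.6; c'Δl = 5.75; W sinα = 12.8
Slice 3: Δl = 2.0/cos25.5° = 2.216 m; N'_3 = 107·cos25.5° − 18·2.216 = 56.7; c'Δl = 6.65; W sinα = 46.1
Slice 4: Δl = 2.0/cos47.4° = 2.955 m; N'_4 = 53·cos47.4° − 11·2.955 = 3.4; c'Δl = 8.86; W sinα = 39.0
Σc'Δl = 27.3 kN/m; ΣN' = 176.0 kN/m; ΣW sinα = 91.2 kN/m
Resisting = 27.3 + 176.0·tan22.1° = 27.3 + 71.5 = 98.8 kN/m
FS = 98.8 / 91.2 = 1.083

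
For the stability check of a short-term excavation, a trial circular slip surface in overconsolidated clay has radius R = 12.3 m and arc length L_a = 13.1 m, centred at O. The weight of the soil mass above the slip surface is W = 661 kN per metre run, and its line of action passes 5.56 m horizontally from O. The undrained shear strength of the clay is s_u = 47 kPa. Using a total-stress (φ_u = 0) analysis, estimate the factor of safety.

Taking moments about the centre O, the resisting moment is provided by the undrained shear strength acting along the arc:
M_R = s_u·L_a·R = 47·13.10·12.3 = 7573.1 kN·m/m
M_D = W·d = 661·5.56 = 3675.2 kN·m/m
FS = M_R / M_D = 7573.1 / 3675.2 = 2.061

FS = 2.06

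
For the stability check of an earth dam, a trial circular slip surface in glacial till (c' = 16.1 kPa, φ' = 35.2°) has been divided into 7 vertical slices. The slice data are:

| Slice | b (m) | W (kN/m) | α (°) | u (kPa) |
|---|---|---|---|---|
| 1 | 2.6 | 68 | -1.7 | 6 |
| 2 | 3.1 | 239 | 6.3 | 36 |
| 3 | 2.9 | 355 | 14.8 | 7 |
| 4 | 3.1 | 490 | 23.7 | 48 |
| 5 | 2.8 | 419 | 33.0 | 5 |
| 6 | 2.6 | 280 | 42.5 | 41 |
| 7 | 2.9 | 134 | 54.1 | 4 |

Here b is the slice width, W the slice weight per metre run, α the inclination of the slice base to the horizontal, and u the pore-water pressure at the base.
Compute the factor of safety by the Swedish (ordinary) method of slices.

FS = 1.50

Ordinary method of slices: FS = Σ[c'·Δl_i + (W_i cosα_i − u_i·Δl_i)·tanφ'] / Σ W_i sinα_i, with Δl_i = b_i / cosα_i.
Slice 1: Δl = 2.6/cos(-1.7°) = 2.601 m; N'_1 = 68·cos(-1.7°) − 6·2.601 = 52.4; c'Δl = 41.88; W sinα = -2.0
Slice 2: Δl = 3.1/cos6.3° = 3.119 m; N'_2 = 239·cos6.3° − 36·3.119 = 125.3; c'Δl = 50.21; W sinα = 26.2
Slice 3: Δl = 2.9/cos14.8° = 3.000 m; N'_3 = 355·cos14.8° − 7·3.000 = 322.2; c'Δl = 48.29; W sinα = 90.7
Slice 4: Δl = 3.1/cos23.7° = 3.386 m; N'_4 = 490·cos23.7° − 48·3.386 = 286.2; c'Δl = 54.51; W sinα = 197.0
Slice 5: Δl = 2.8/cos33.0° = 3.339 m; N'_5 = 419·cos33.0° − 5·3.339 = 334.7; c'Δl = 53.75; W sinα = 228.2
Slice 6: Δl = 2.6/cos42.5° = 3.526 m; N'_6 = 280·cos42.5° − 41·3.526 = 61.9; c'Δl = 56.78; W sinα = 189.2
Slice 7: Δl = 2.9/cos54.1° = 4.946 m; N'_7 = 134·cos54.1° − 4·4.946 = 58.8; c'Δl = 79.63; W sinα = 108.5
Σc'Δl = 385.0 kN/m; ΣN' = 1241.4 kN/m; ΣW sinα = 837.8 kN/m
Resisting = 385.0 + 1241.4·tan35.2° = 385.0 + 875.7 = 1260.7 kN/m
FS = 1260.7 / 837.8 = 1.505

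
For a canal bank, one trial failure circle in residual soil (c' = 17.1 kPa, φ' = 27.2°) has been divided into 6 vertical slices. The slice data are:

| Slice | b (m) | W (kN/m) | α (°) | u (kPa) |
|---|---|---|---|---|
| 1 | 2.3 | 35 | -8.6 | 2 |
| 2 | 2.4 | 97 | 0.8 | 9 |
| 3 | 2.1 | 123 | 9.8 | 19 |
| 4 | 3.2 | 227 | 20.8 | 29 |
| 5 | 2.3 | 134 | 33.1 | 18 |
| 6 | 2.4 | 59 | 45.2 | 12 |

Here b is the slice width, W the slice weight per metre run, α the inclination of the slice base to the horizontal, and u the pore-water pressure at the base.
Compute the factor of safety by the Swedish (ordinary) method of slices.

Ordinary method of slices: FS = Σ[c'·Δl_i + (W_i cosα_i − u_i·Δl_i)·tanφ'] / Σ W_i sinα_i, with Δl_i = b_i / cosα_i.
Slice 1: Δl = 2.3/cos(-8.6°) = 2.326 m; N'_1 = 35·cos(-8.6°) − 2·2.326 = 30.0; c'Δl = 39.78; W sinα = -5.2
Slice 2: Δl = 2.4/cos0.8° = 2.400 m; N'_2 = 97·cos0.8° − 9·2.400 = 75.4; c'Δl = 41.04; W sinα = 1.4
Slice 3: Δl = 2.1/cos9.8° = 2.131 m; N'_3 = 123·cos9.8° − 19·2.131 = 80.7; c'Δl = 36.44; W sinα = 20.9
Slice 4: Δl = 3.2/cos20.8° = 3.423 m; N'_4 = 227·cos20.8° − 29·3.423 = 112.9; c'Δl = 58.53; W sinα = 80.6
Slice 5: Δl = 2.3/cos33.1° = 2.746 m; N'_5 = 134·cos33.1° − 18·2.746 = 62.8; c'Δl = 46.95; W sinα = 73.2
Slice 6: Δl = 2.4/cos45.2° = 3.406 m; N'_6 = 59·cos45.2° − 12·3.406 = 0.7; c'Δl = 58.24; W sinα = 41.9
Σc'Δl = 281.0 kN/m; ΣN' = 362.5 kN/m; ΣW sinα = 212.7 kN/m
Resisting = 281.0 + 362.5·tan27.2° = 281.0 + 186.3 = 467.3 kN/m
FS = 467.3 / 212.7 = 2.197

FS = 2.20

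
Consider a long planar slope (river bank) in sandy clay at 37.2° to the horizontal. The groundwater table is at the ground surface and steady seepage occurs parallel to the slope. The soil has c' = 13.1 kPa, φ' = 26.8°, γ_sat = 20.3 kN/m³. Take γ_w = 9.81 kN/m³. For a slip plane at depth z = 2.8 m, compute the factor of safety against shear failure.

FS = 0.82

With seepage parallel to the slope and the water table at the surface, the effective normal stress on the slip plane uses the buoyant unit weight γ' = γ_sat − γ_w while the driving shear stress uses γ_sat:
FS = [c' + γ' z cos²β tanφ'] / [γ_sat z sinβ cosβ]
γ' = 20.3 − 9.81 = 10.49 kN/m³
Numerator = 13.1 + 10.49·2.8·cos²37.2°·tan26.8° = 13.1 + 10.49·2.8·0.6345·0.5051 = 22.513 kPa
Denominator = 20.3·2.8·sin37.2°·cos37.2° = 20.3·2.8·0.6046·0.7965 = 27.373 kPa
FS = 22.513 / 27.373 = 0.822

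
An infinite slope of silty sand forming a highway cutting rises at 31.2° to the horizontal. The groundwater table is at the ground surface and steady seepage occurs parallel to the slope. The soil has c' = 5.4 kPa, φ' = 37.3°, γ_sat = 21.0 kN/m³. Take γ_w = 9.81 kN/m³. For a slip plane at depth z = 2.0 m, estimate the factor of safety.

FS = 0.96

With seepage parallel to the slope and the water table at the surface, the effective normal stress on the slip plane uses the buoyant unit weight γ' = γ_sat − γ_w while the driving shear stress uses γ_sat:
FS = [c' + γ' z cos²β tanφ'] / [γ_sat z sinβ cosβ]
γ' = 21.0 − 9.81 = 11.19 kN/m³
Numerator = 5.4 + 11.19·2.0·cos²31.2°·tan37.3° = 5.4 + 11.19·2.0·0.7316·0.7618 = 17.874 kPa
Denominator = 21.0·2.0·sin31.2°·cos31.2° = 21.0·2.0·0.5180·0.8554 = 18.610 kPa
FS = 17.874 / 18.610 = 0.960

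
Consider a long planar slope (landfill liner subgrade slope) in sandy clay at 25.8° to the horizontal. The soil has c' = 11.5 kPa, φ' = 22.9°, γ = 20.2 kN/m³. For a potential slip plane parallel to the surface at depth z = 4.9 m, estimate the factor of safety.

FS = 1.17

For an infinite slope with a slip plane parallel to the surface (no pore pressure): FS = [c' + γz cos²β tanφ'] / [γz sinβ cosβ].
γz = 20.2·4.9 = 98.98 kN/m²
Numerator = 11.5 + 98.98·cos²25.8°·tan22.9° = 11.5 + 98.98·0.8106·0.4224 = 45.391 kPa
Denominator = 98.98·sin25.8°·cos25.8° = 98.98·0.4352·0.9003 = 38.785 kPa
FS = 45.391 / 38.785 = 1.170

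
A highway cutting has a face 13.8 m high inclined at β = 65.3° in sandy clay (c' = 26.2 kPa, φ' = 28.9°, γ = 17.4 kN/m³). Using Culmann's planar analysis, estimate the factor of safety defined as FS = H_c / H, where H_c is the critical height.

H_c = (4c'/γ) · sinβ cosφ' / [1 − cos(β − φ')]
    = (4·26.2/17.4) · sin65.3°·cos28.9° / [1 − cos36.4°]
    = 6.023 · 0.7954 / 0.1951 = 24.55 m
FS = H_c / H = 24.55 / 13.8 = 1.779

FS = 1.78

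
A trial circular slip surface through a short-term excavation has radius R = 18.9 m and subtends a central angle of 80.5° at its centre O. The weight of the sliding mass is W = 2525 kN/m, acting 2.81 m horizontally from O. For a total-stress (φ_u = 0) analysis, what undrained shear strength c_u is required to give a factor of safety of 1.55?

FS = c_u·L_a·R / (W·d), so c_u = FS·W·d / (L_a·R).
Arc length L_a = R·θ = 18.9·(80.5°·π/180) = 18.9·1.4050 = 26.55 m
c_u = 1.55·2525·2.81 / (26.55·18.9) = 10997.6 / 501.88 = 21.91 kPa

c_u = 21.9 kPa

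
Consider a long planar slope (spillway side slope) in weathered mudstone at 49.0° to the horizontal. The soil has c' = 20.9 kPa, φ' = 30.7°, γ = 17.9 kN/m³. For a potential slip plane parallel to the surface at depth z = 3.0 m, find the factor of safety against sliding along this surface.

FS = 1.30

For an infinite slope with a slip plane parallel to the surface (no pore pressure): FS = [c' + γz cos²β tanφ'] / [γz sinβ cosβ].
γz = 17.9·3.0 = 53.70 kN/m²
Numerator = 20.9 + 53.70·cos²49.0°·tan30.7° = 20.9 + 53.70·0.4304·0.5938 = 34.624 kPa
Denominator = 53.70·sin49.0°·cos49.0° = 53.70·0.7547·0.6561 = 26.589 kPa
FS = 34.624 / 26.589 = 1.302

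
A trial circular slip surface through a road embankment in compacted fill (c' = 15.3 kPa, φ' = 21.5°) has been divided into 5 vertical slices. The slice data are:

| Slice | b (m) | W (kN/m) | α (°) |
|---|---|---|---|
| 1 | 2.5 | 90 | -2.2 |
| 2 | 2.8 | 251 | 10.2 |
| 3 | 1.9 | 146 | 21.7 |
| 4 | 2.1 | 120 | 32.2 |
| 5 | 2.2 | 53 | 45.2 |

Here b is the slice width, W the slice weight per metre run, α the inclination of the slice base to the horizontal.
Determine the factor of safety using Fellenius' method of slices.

Ordinary method of slices: FS = Σ[c'·Δl_i + (W_i cosα_i)·tanφ'] / Σ W_i sinα_i, with Δl_i = b_i / cosα_i.
Slice 1: Δl = 2.5/cos(-2.2°) = 2.502 m; N'_1 = 90·cos(-2.2°) = 89.9; c'Δl = 38.28; W sinα = -3.5
Slice 2: Δl = 2.8/cos10.2° = 2.845 m; N'_2 = 251·cos10.2° = 247.0; c'Δl = 43.53; W sinα = 44.4
Slice 3: Δl = 1.9/cos21.7° = 2.045 m; N'_3 = 146·cos21.7° = 135.7; c'Δl = 31.29; W sinα = 54.0
Slice 4: Δl = 2.1/cos32.2° = 2.482 m; N'_4 = 120·cos32.2° = 101.5; c'Δl = 37.97; W sinα = 63.9
Slice 5: Δl = 2.2/cos45.2° = 3.122 m; N'_5 = 53·cos45.2° = 37.3; c'Δl = 47.77; W sinα = 37.6
Σc'Δl = 198.8 kN/m; ΣN' = 611.5 kN/m; ΣW sinα = 196.5 kN/m
Resisting = 198.8 + 611.5·tan21.5° = 198.8 + 240.9 = 439.7 kN/m
FS = 439.7 / 196.5 = 2.237

FS = 2.24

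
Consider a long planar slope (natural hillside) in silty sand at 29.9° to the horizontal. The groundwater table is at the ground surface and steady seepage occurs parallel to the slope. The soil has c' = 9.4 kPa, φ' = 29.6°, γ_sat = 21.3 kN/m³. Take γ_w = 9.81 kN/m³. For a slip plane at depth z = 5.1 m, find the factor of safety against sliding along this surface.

With seepage parallel to the slope and the water table at the surface, the effective normal stress on the slip plane uses the buoyant unit weight γ' = γ_sat − γ_w while the driving shear stress uses γ_sat:
FS = [c' + γ' z cos²β tanφ'] / [γ_sat z sinβ cosβ]
γ' = 21.3 − 9.81 = 11.49 kN/m³
Numerator = 9.4 + 11.49·5.1·cos²29.9°·tan29.6° = 9.4 + 11.49·5.1·0.7515·0.5681 = 34.417 kPa
Denominator = 21.3·5.1·sin29.9°·cos29.9° = 21.3·5.1·0.4985·0.8669 = 46.943 kPa
FS = 34.417 / 46.943 = 0.733

FS = 0.73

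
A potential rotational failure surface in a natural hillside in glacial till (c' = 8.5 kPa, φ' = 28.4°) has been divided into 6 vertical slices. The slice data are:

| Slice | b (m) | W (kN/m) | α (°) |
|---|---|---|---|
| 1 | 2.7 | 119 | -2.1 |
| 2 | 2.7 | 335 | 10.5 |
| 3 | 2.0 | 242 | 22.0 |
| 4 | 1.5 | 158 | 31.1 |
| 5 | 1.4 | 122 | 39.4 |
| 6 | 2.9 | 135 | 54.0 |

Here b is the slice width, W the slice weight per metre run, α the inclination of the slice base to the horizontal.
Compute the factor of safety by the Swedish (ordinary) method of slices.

FS = 1.61

Ordinary method of slices: FS = Σ[c'·Δl_i + (W_i cosα_i)·tanφ'] / Σ W_i sinα_i, with Δl_i = b_i / cosα_i.
Slice 1: Δl = 2.7/cos(-2.1°) = 2.702 m; N'_1 = 119·cos(-2.1°) = 118.9; c'Δl = 22.97; W sinα = -4.4
Slice 2: Δl = 2.7/cos10.5° = 2.746 m; N'_2 = 335·cos10.5° = 329.4; c'Δl = 23.34; W sinα = 61.0
Slice 3: Δl = 2.0/cos22.0° = 2.157 m; N'_3 = 242·cos22.0° = 224.4; c'Δl = 18.34; W sinα = 90.7
Slice 4: Δl = 1.5/cos31.1° = 1.752 m; N'_4 = 158·cos31.1° = 135.3; c'Δl = 14.89; W sinα = 81.6
Slice 5: Δl = 1.4/cos39.4° = 1.812 m; N'_5 = 122·cos39.4° = 94.3; c'Δl = 15.40; W sinα = 77.4
Slice 6: Δl = 2.9/cos54.0° = 4.934 m; N'_6 = 135·cos54.0° = 79.4; c'Δl = 41.94; W sinα = 109.2
Σc'Δl = 136.9 kN/m; ΣN' = 981.6 kN/m; ΣW sinα = 415.6 kN/m
Resisting = 136.9 + 981.6·tan28.4° = 136.9 + 530.8 = 667.6 kN/m
FS = 667.6 / 415.6 = 1.606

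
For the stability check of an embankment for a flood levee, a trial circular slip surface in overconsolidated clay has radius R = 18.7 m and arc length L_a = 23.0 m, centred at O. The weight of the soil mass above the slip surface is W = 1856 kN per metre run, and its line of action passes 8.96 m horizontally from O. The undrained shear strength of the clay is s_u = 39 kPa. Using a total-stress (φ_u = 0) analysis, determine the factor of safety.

Taking moments about the centre O, the resisting moment is provided by the undrained shear strength acting along the arc:
M_R = s_u·L_a·R = 39·23.00·18.7 = 16773.9 kN·m/m
M_D = W·d = 1856·8.96 = 16629.8 kN·m/m
FS = M_R / M_D = 16773.9 / 16629.8 = 1.009

FS = 1.01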